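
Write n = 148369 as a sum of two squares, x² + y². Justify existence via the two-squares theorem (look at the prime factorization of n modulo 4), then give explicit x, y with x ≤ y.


Step 1: Factor n = 148369 = 13 · 101 · 113.
Step 2: Check the mod-4 condition on each prime factor: 13 ≡ 1 (mod 4), exponent 1; 101 ≡ 1 (mod 4), exponent 1; 113 ≡ 1 (mod 4), exponent 1.
All primes ≡ 3 (mod 4) appear to even exponent (or don't appear), so by the two-squares theorem n IS expressible as a sum of two squares.
Step 3: Build a representation. Here n = 13 · 101 · 113 is a product of primes ≡ 1 (mod 4). Each prime p ≡ 1 (mod 4) is itself a sum of two squares; find a² by testing p − a² for a perfect square:
  13: 13 − 1² = 12, 13 − 2² = 9 = 3² ⇒ 13 = 2² + 3².
  101: 101 − 1² = 100 = 10² ⇒ 101 = 1² + 10².
  113: 113 − 1² = 112, 113 − 2² = 109, 113 − 3² = 104, 113 − 4² = 97, 113 − 5² = 88, 113 − 6² = 77, 113 − 7² = 64 = 8² ⇒ 113 = 7² + 8².
  Combine using the Brahmagupta–Fibonacci identity (a² + b²)(c² + d²) = (ac − bd)² + (ad + bc)² = (ac + bd)² + (ad − bc)²:
  13 · 101 = 1313: from (2² + 3²)(1² + 10²), take (2·1 − 3·10, 2·10 + 3·1) = (2 − 30, 20 + 3) = (-28, 23); dropping signs (only squares matter) gives (28, 23); check 28² + 23² = 784 + 529 = 1313 ✓.
  1313 · 113 = 148369: from (28² + 23²)(7² + 8²), take (28·7 − 23·8, 28·8 + 23·7) = (196 − 184, 224 + 161) = (12, 385); check 12² + 385² = 144 + 148225 = 148369 ✓.
Step 4: Order so x ≤ y and verify: 12² + 385² = 144 + 148225 = 148369 = n. ✓

n = 148369 = 12² + 385² (one valid representation with x ≤ y).


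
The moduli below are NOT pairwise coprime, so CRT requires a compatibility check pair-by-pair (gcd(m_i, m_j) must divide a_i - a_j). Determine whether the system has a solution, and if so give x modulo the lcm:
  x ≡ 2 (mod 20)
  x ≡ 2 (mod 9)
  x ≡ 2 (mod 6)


Moduli 20, 9, 6 are not pairwise coprime, so CRT works modulo lcm(m_i) when all pairwise compatibility conditions hold.
Pairwise compatibility: gcd(m_i, m_j) must divide a_i - a_j for every pair.
Merge one congruence at a time:
  Start: x ≡ 2 (mod 20).
  Combine with x ≡ 2 (mod 9): gcd(20, 9) = 1; 2 - 2 = 0, which IS divisible by 1, so compatible.
    Write x = 2 + 20·t and substitute into x ≡ 2 (mod 9): 20·t ≡ 2 − 2 = 0 (mod 9).
    Reduce coefficients mod 9: 2·t ≡ 0 (mod 9).
    The inverse of 2 mod 9 is 5 (since 2·5 = 10 = 1·9 + 1), so t ≡ 5·0 = 0 ≡ 0 (mod 9).
    Then x = 2 + 20·0 = 2, valid modulo lcm(20, 9) = 180: x ≡ 2 (mod 180).
  Combine with x ≡ 2 (mod 6): gcd(180, 6) = 6; 2 - 2 = 0, which IS divisible by 6, so compatible.
    Write x = 2 + 180·t and substitute into x ≡ 2 (mod 6): 180·t ≡ 2 − 2 = 0 (mod 6).
    Divide the congruence (and modulus) by g = 6: 30·t ≡ 0 (mod 1).
    Modulo 1 every t works; take t = 0.
    Then x = 2 + 180·0 = 2, valid modulo lcm(180, 6) = 180: x ≡ 2 (mod 180).
Verify: 2 mod 20 = 2, 2 mod 9 = 2, 2 mod 6 = 2.

x ≡ 2 (mod 180).


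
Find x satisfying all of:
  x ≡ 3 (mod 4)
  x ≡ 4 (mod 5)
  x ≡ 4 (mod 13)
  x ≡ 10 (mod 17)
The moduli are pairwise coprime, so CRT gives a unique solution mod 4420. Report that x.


Product of moduli M = 4 · 5 · 13 · 17 = 4420.
Merge one congruence at a time:
  Start: x ≡ 3 (mod 4).
  Combine with x ≡ 4 (mod 5); new modulus lcm = 20.
    Write x = 3 + 4·t and substitute into x ≡ 4 (mod 5): 4·t ≡ 4 − 3 = 1 (mod 5).
    The inverse of 4 mod 5 is 4 (since 4·4 = 16 = 3·5 + 1), so t ≡ 4·1 = 4 ≡ 4 (mod 5).
    Then x = 3 + 4·4 = 19, valid modulo lcm(4, 5) = 20: x ≡ 19 (mod 20).
  Combine with x ≡ 4 (mod 13); new modulus lcm = 260.
    Write x = 19 + 20·t and substitute into x ≡ 4 (mod 13): 20·t ≡ 4 − 19 = -15 (mod 13).
    Reduce coefficients mod 13: 7·t ≡ 11 (mod 13).
    The inverse of 7 mod 13 is 2 (since 7·2 = 14 = 1·13 + 1), so t ≡ 2·11 = 22 ≡ 9 (mod 13).
    Then x = 19 + 20·9 = 199, valid modulo lcm(20, 13) = 260: x ≡ 199 (mod 260).
  Combine with x ≡ 10 (mod 17); new modulus lcm = 4420.
    Write x = 199 + 260·t and substitute into x ≡ 10 (mod 17): 260·t ≡ 10 − 199 = -189 (mod 17).
    Reduce coefficients mod 17: 5·t ≡ 15 (mod 17).
    The inverse of 5 mod 17 is 7 (since 5·7 = 35 = 2·17 + 1), so t ≡ 7·15 = 105 ≡ 3 (mod 17).
    Then x = 199 + 260·3 = 979, valid modulo lcm(260, 17) = 4420: x ≡ 979 (mod 4420).
Verify against each original: 979 mod 4 = 3, 979 mod 5 = 4, 979 mod 13 = 4, 979 mod 17 = 10.

x ≡ 979 (mod 4420).


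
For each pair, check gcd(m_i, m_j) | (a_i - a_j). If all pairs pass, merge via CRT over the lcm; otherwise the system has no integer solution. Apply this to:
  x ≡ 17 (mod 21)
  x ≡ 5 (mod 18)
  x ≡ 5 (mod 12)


Moduli 21, 18, 12 are not pairwise coprime, so CRT works modulo lcm(m_i) when all pairwise compatibility conditions hold.
Pairwise compatibility: gcd(m_i, m_j) must divide a_i - a_j for every pair.
Merge one congruence at a time:
  Start: x ≡ 17 (mod 21).
  Combine with x ≡ 5 (mod 18): gcd(21, 18) = 3; 5 - 17 = -12, which IS divisible by 3, so compatible.
    Write x = 17 + 21·t and substitute into x ≡ 5 (mod 18): 21·t ≡ 5 − 17 = -12 (mod 18).
    Divide the congruence (and modulus) by g = 3: 7·t ≡ -4 (mod 6).
    Reduce coefficients mod 6: 1·t ≡ 2 (mod 6).
    So t ≡ 2 (mod 6).
    Then x = 17 + 21·2 = 59, valid modulo lcm(21, 18) = 126: x ≡ 59 (mod 126).
  Combine with x ≡ 5 (mod 12): gcd(126, 12) = 6; 5 - 59 = -54, which IS divisible by 6, so compatible.
    Write x = 59 + 126·t and substitute into x ≡ 5 (mod 12): 126·t ≡ 5 − 59 = -54 (mod 12).
    Divide the congruence (and modulus) by g = 6: 21·t ≡ -9 (mod 2).
    Reduce coefficients mod 2: 1·t ≡ 1 (mod 2).
    So t ≡ 1 (mod 2).
    Then x = 59 + 126·1 = 185, valid modulo lcm(126, 12) = 252: x ≡ 185 (mod 252).
Verify: 185 mod 21 = 17, 185 mod 18 = 5, 185 mod 12 = 5.

x ≡ 185 (mod 252).


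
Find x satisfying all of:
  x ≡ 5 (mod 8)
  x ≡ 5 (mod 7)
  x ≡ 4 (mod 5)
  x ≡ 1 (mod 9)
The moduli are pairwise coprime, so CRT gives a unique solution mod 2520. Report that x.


Product of moduli M = 8 · 7 · 5 · 9 = 2520.
Merge one congruence at a time:
  Start: x ≡ 5 (mod 8).
  Combine with x ≡ 5 (mod 7); new modulus lcm = 56.
    Write x = 5 + 8·t and substitute into x ≡ 5 (mod 7): 8·t ≡ 5 − 5 = 0 (mod 7).
    Reduce coefficients mod 7: 1·t ≡ 0 (mod 7).
    So t ≡ 0 (mod 7).
    Then x = 5 + 8·0 = 5, valid modulo lcm(8, 7) = 56: x ≡ 5 (mod 56).
  Combine with x ≡ 4 (mod 5); new modulus lcm = 280.
    Write x = 5 + 56·t and substitute into x ≡ 4 (mod 5): 56·t ≡ 4 − 5 = -1 (mod 5).
    Reduce coefficients mod 5: 1·t ≡ 4 (mod 5).
    So t ≡ 4 (mod 5).
    Then x = 5 + 56·4 = 229, valid modulo lcm(56, 5) = 280: x ≡ 229 (mod 280).
  Combine with x ≡ 1 (mod 9); new modulus lcm = 2520.
    Write x = 229 + 280·t and substitute into x ≡ 1 (mod 9): 280·t ≡ 1 − 229 = -228 (mod 9).
    Reduce coefficients mod 9: 1·t ≡ 6 (mod 9).
    So t ≡ 6 (mod 9).
    Then x = 229 + 280·6 = 1909, valid modulo lcm(280, 9) = 2520: x ≡ 1909 (mod 2520).
Verify against each original: 1909 mod 8 = 5, 1909 mod 7 = 5, 1909 mod 5 = 4, 1909 mod 9 = 1.

x ≡ 1909 (mod 2520).


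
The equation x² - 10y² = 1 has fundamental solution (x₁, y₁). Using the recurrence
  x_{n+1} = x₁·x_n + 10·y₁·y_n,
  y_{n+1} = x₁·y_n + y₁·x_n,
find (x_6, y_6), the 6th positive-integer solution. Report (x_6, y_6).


Step 1: Find the fundamental solution (x₁, y₁) of x² - 10y² = 1.
  Expand √10 as a continued fraction. a₀ = ⌊√10⌋ = 3; iterate m_{k+1} = d_k·a_k − m_k, d_{k+1} = (10 − m_{k+1}²)/d_k, a_{k+1} = ⌊(a₀ + m_{k+1})/d_{k+1}⌋ (starting m₀ = 0, d₀ = 1), with convergents p_k = a_k·p_{k-1} + p_{k-2}, q_k = a_k·q_{k-1} + q_{k-2} (p₋₁ = 1, q₋₁ = 0):
  k = 0: a₀ = 3; p₀/q₀ = 3/1; p₀² − 10·q₀² = 9 − 10 = -1.
  k = 1: m = 3, d = 1, a = ⌊(3 + 3)/1⌋ = 6; p/q = (6·3 + 1)/(6·1 + 0) = 19/6; p² − 10·q² = 361 − 360 = 1.
  The first convergent with p² − 10·q² = 1 gives the fundamental solution (x₁, y₁) = (19, 6).
Step 2: Apply the recurrence (x_{n+1}, y_{n+1}) = (x₁x_n + 10y₁y_n, x₁y_n + y₁x_n) repeatedly.
  From (x_1, y_1) = (19, 6): x_2 = 19·19 + 10·6·6 = 721; y_2 = 19·6 + 6·19 = 228.
  From (x_2, y_2) = (721, 228): x_3 = 19·721 + 10·6·228 = 27379; y_3 = 19·228 + 6·721 = 8658.
  From (x_3, y_3) = (27379, 8658): x_4 = 19·27379 + 10·6·8658 = 1039681; y_4 = 19·8658 + 6·27379 = 328776.
  From (x_4, y_4) = (1039681, 328776): x_5 = 19·1039681 + 10·6·328776 = 39480499; y_5 = 19·328776 + 6·1039681 = 12484830.
  From (x_5, y_5) = (39480499, 12484830): x_6 = 19·39480499 + 10·6·12484830 = 1499219281; y_6 = 19·12484830 + 6·39480499 = 474094764.
Step 3: Verify x_6² - 10·y_6² = 2247658452522156961 - 2247658452522156960 = 1 (should be 1). ✓

(x_1, y_1) = (19, 6); (x_6, y_6) = (1499219281, 474094764).


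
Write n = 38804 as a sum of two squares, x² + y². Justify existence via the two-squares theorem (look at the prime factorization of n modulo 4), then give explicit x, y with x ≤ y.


Step 1: Factor n = 38804 = 2^2 · 89 · 109.
Step 2: Check the mod-4 condition on each prime factor: 2 = 2 (special); 89 ≡ 1 (mod 4), exponent 1; 109 ≡ 1 (mod 4), exponent 1.
All primes ≡ 3 (mod 4) appear to even exponent (or don't appear), so by the two-squares theorem n IS expressible as a sum of two squares.
Step 3: Build a representation. Group n = k² · m with k = 2 and m = 89 · 109 = 9701 (a product of primes ≡ 1 (mod 4)); a representation of m scales to one of n via (k·x)² + (k·y)² = k²(x² + y²). Each prime p ≡ 1 (mod 4) is itself a sum of two squares; find a² by testing p − a² for a perfect square:
  89: 89 − 1² = 88, 89 − 2² = 85, 89 − 3² = 80, 89 − 4² = 73, 89 − 5² = 64 = 8² ⇒ 89 = 5² + 8².
  109: 109 − 1² = 108, 109 − 2² = 105, 109 − 3² = 100 = 10² ⇒ 109 = 3² + 10².
  Combine using the Brahmagupta–Fibonacci identity (a² + b²)(c² + d²) = (ac − bd)² + (ad + bc)² = (ac + bd)² + (ad − bc)²:
  89 · 109 = 9701: from (5² + 8²)(3² + 10²), take (5·3 − 8·10, 5·10 + 8·3) = (15 − 80, 50 + 24) = (-65, 74); dropping signs (only squares matter) gives (65, 74); check 65² + 74² = 4225 + 5476 = 9701 ✓.
  Scale by k = 2: (2·65, 2·74) = (130, 148).
Step 4: Order so x ≤ y and verify: 130² + 148² = 16900 + 21904 = 38804 = n. ✓

n = 38804 = 130² + 148² (one valid representation with x ≤ y).


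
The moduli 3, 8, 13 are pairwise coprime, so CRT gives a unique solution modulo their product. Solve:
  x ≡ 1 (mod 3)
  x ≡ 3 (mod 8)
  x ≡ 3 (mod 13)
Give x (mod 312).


Moduli 3, 8, 13 are pairwise coprime; by CRT there is a unique solution modulo M = 3 · 8 · 13 = 312.
Solve pairwise, accumulating the modulus:
  Start with x ≡ 1 (mod 3).
  Combine with x ≡ 3 (mod 8): since gcd(3, 8) = 1, we get a unique residue mod 24.
    Write x = 1 + 3·t and substitute into x ≡ 3 (mod 8): 3·t ≡ 3 − 1 = 2 (mod 8).
    The inverse of 3 mod 8 is 3 (since 3·3 = 9 = 1·8 + 1), so t ≡ 3·2 = 6 ≡ 6 (mod 8).
    Then x = 1 + 3·6 = 19, valid modulo lcm(3, 8) = 24: x ≡ 19 (mod 24).
  Combine with x ≡ 3 (mod 13): since gcd(24, 13) = 1, we get a unique residue mod 312.
    Write x = 19 + 24·t and substitute into x ≡ 3 (mod 13): 24·t ≡ 3 − 19 = -16 (mod 13).
    Reduce coefficients mod 13: 11·t ≡ 10 (mod 13).
    The inverse of 11 mod 13 is 6 (since 11·6 = 66 = 5·13 + 1), so t ≡ 6·10 = 60 ≡ 8 (mod 13).
    Then x = 19 + 24·8 = 211, valid modulo lcm(24, 13) = 312: x ≡ 211 (mod 312).
Verify: 211 mod 3 = 1 ✓, 211 mod 8 = 3 ✓, 211 mod 13 = 3 ✓.

x ≡ 211 (mod 312).


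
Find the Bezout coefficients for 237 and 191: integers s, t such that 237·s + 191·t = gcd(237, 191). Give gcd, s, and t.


Euclidean algorithm on (237, 191) — divide until remainder is 0:
  237 = 1 · 191 + 46
  191 = 4 · 46 + 7
  46 = 6 · 7 + 4
  7 = 1 · 4 + 3
  4 = 1 · 3 + 1
  3 = 3 · 1 + 0
gcd(237, 191) = 1.
Track Bezout coefficients alongside the remainders: start with r₀ = 237 = a·1 + b·0 (s = 1, t = 0) and r₁ = 191 = a·0 + b·1 (s = 0, t = 1); each new remainder r_{k+1} = r_{k-1} − q_k·r_k inherits s_{k+1} = s_{k-1} − q_k·s_k, t_{k+1} = t_{k-1} − q_k·t_k, so r_k = a·s_k + b·t_k at every step:
  q = 1: r = 46, s = 1 − 1·0 = 1, t = 0 − 1·1 = -1  (check: 237·1 + 191·(-1) = 46)
  q = 4: r = 7, s = 0 − 4·1 = -4, t = 1 − 4·(-1) = 5  (check: 237·(-4) + 191·5 = 7)
  q = 6: r = 4, s = 1 − 6·(-4) = 25, t = -1 − 6·5 = -31  (check: 237·25 + 191·(-31) = 4)
  q = 1: r = 3, s = -4 − 1·25 = -29, t = 5 − 1·(-31) = 36  (check: 237·(-29) + 191·36 = 3)
  q = 1: r = 1, s = 25 − 1·(-29) = 54, t = -31 − 1·36 = -67  (check: 237·54 + 191·(-67) = 1)
The row with r = 1 (the gcd) gives the Bezout coefficients s = 54, t = -67.
Result: 237 · (54) + 191 · (-67) = 1.

gcd(237, 191) = 1; s = 54, t = -67 (check: 237·54 + 191·(-67) = 1).


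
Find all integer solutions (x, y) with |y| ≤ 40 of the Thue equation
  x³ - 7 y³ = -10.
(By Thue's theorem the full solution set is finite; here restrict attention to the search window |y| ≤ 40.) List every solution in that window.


The equation is x³ - 7y³ = -10. For fixed y, x³ = 7·y³ − 10, so a solution requires the RHS to be a perfect cube.
Strategy: iterate y from -40 to 40, compute RHS = 7·y³ − 10, and check whether it is a (positive or negative) perfect cube.
Check small values of y:
  y = 0: RHS = -10 is not a perfect cube.
  y = 1: RHS = -3 is not a perfect cube.
  y = -1: RHS = -17 is not a perfect cube.
  y = 2: RHS = 46 is not a perfect cube.
  y = -2: RHS = -66 is not a perfect cube.
  y = 3: RHS = 179 is not a perfect cube.
  y = -3: RHS = -199 is not a perfect cube.
Continuing the search up to |y| = 40 finds no solutions either.
No (x, y) in the scanned range satisfies the equation.

No integer solutions with |y| ≤ 40.


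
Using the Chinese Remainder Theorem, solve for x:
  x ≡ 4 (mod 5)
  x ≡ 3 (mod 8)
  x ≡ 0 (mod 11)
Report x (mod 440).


Moduli 5, 8, 11 are pairwise coprime; by CRT there is a unique solution modulo M = 5 · 8 · 11 = 440.
Solve pairwise, accumulating the modulus:
  Start with x ≡ 4 (mod 5).
  Combine with x ≡ 3 (mod 8): since gcd(5, 8) = 1, we get a unique residue mod 40.
    Write x = 4 + 5·t and substitute into x ≡ 3 (mod 8): 5·t ≡ 3 − 4 = -1 (mod 8).
    Reduce coefficients mod 8: 5·t ≡ 7 (mod 8).
    The inverse of 5 mod 8 is 5 (since 5·5 = 25 = 3·8 + 1), so t ≡ 5·7 = 35 ≡ 3 (mod 8).
    Then x = 4 + 5·3 = 19, valid modulo lcm(5, 8) = 40: x ≡ 19 (mod 40).
  Combine with x ≡ 0 (mod 11): since gcd(40, 11) = 1, we get a unique residue mod 440.
    Write x = 19 + 40·t and substitute into x ≡ 0 (mod 11): 40·t ≡ 0 − 19 = -19 (mod 11).
    Reduce coefficients mod 11: 7·t ≡ 3 (mod 11).
    The inverse of 7 mod 11 is 8 (since 7·8 = 56 = 5·11 + 1), so t ≡ 8·3 = 24 ≡ 2 (mod 11).
    Then x = 19 + 40·2 = 99, valid modulo lcm(40, 11) = 440: x ≡ 99 (mod 440).
Verify: 99 mod 5 = 4 ✓, 99 mod 8 = 3 ✓, 99 mod 11 = 0 ✓.

x ≡ 99 (mod 440).


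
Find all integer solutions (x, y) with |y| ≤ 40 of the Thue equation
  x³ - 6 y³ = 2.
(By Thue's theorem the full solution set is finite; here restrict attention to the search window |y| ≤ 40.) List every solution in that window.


The equation is x³ - 6y³ = 2. For fixed y, x³ = 6·y³ + 2, so a solution requires the RHS to be a perfect cube.
Strategy: iterate y from -40 to 40, compute RHS = 6·y³ + 2, and check whether it is a (positive or negative) perfect cube.
Check small values of y:
  y = 0: RHS = 2 is not a perfect cube.
  y = 1: RHS = 8 = (2)³ ⇒ x = 2 works.
  y = -1: RHS = -4 is not a perfect cube.
  y = 2: RHS = 50 is not a perfect cube.
  y = -2: RHS = -46 is not a perfect cube.
  y = 3: RHS = 164 is not a perfect cube.
  y = -3: RHS = -160 is not a perfect cube.
Continuing the search up to |y| = 40 finds no further solutions beyond those listed.
Collected solutions: (2, 1).

Solutions (with |y| ≤ 40): (2, 1).


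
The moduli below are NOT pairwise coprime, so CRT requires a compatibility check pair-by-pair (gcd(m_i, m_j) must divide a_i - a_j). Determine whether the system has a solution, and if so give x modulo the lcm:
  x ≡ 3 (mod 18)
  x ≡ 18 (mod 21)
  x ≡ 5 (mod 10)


Moduli 18, 21, 10 are not pairwise coprime, so CRT works modulo lcm(m_i) when all pairwise compatibility conditions hold.
Pairwise compatibility: gcd(m_i, m_j) must divide a_i - a_j for every pair.
Merge one congruence at a time:
  Start: x ≡ 3 (mod 18).
  Combine with x ≡ 18 (mod 21): gcd(18, 21) = 3; 18 - 3 = 15, which IS divisible by 3, so compatible.
    Write x = 3 + 18·t and substitute into x ≡ 18 (mod 21): 18·t ≡ 18 − 3 = 15 (mod 21).
    Divide the congruence (and modulus) by g = 3: 6·t ≡ 5 (mod 7).
    The inverse of 6 mod 7 is 6 (since 6·6 = 36 = 5·7 + 1), so t ≡ 6·5 = 30 ≡ 2 (mod 7).
    Then x = 3 + 18·2 = 39, valid modulo lcm(18, 21) = 126: x ≡ 39 (mod 126).
  Combine with x ≡ 5 (mod 10): gcd(126, 10) = 2; 5 - 39 = -34, which IS divisible by 2, so compatible.
    Write x = 39 + 126·t and substitute into x ≡ 5 (mod 10): 126·t ≡ 5 − 39 = -34 (mod 10).
    Divide the congruence (and modulus) by g = 2: 63·t ≡ -17 (mod 5).
    Reduce coefficients mod 5: 3·t ≡ 3 (mod 5).
    The inverse of 3 mod 5 is 2 (since 3·2 = 6 = 1·5 + 1), so t ≡ 2·3 = 6 ≡ 1 (mod 5).
    Then x = 39 + 126·1 = 165, valid modulo lcm(126, 10) = 630: x ≡ 165 (mod 630).
Verify: 165 mod 18 = 3, 165 mod 21 = 18, 165 mod 10 = 5.

x ≡ 165 (mod 630).


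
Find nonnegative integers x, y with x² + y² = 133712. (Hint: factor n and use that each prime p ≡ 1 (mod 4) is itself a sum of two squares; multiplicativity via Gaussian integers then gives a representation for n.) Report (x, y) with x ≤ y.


Step 1: Factor n = 133712 = 2^4 · 61 · 137.
Step 2: Check the mod-4 condition on each prime factor: 2 = 2 (special); 61 ≡ 1 (mod 4), exponent 1; 137 ≡ 1 (mod 4), exponent 1.
All primes ≡ 3 (mod 4) appear to even exponent (or don't appear), so by the two-squares theorem n IS expressible as a sum of two squares.
Step 3: Build a representation. Group n = k² · m with k = 4 and m = 61 · 137 = 8357 (a product of primes ≡ 1 (mod 4)); a representation of m scales to one of n via (k·x)² + (k·y)² = k²(x² + y²). Each prime p ≡ 1 (mod 4) is itself a sum of two squares; find a² by testing p − a² for a perfect square:
  61: 61 − 1² = 60, 61 − 2² = 57, 61 − 3² = 52, 61 − 4² = 45, 61 − 5² = 36 = 6² ⇒ 61 = 5² + 6².
  137: 137 − 1² = 136, 137 − 2² = 133, 137 − 3² = 128, 137 − 4² = 121 = 11² ⇒ 137 = 4² + 11².
  Combine using the Brahmagupta–Fibonacci identity (a² + b²)(c² + d²) = (ac − bd)² + (ad + bc)² = (ac + bd)² + (ad − bc)²:
  61 · 137 = 8357: from (5² + 6²)(4² + 11²), take (5·4 − 6·11, 5·11 + 6·4) = (20 − 66, 55 + 24) = (-46, 79); dropping signs (only squares matter) gives (46, 79); check 46² + 79² = 2116 + 6241 = 8357 ✓.
  Scale by k = 4: (4·46, 4·79) = (184, 316).
Step 4: Order so x ≤ y and verify: 184² + 316² = 33856 + 99856 = 133712 = n. ✓

n = 133712 = 184² + 316² (one valid representation with x ≤ y).


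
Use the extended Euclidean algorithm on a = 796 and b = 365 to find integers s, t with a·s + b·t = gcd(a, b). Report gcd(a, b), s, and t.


Euclidean algorithm on (796, 365) — divide until remainder is 0:
  796 = 2 · 365 + 66
  365 = 5 · 66 + 35
  66 = 1 · 35 + 31
  35 = 1 · 31 + 4
  31 = 7 · 4 + 3
  4 = 1 · 3 + 1
  3 = 3 · 1 + 0
gcd(796, 365) = 1.
Track Bezout coefficients alongside the remainders: start with r₀ = 796 = a·1 + b·0 (s = 1, t = 0) and r₁ = 365 = a·0 + b·1 (s = 0, t = 1); each new remainder r_{k+1} = r_{k-1} − q_k·r_k inherits s_{k+1} = s_{k-1} − q_k·s_k, t_{k+1} = t_{k-1} − q_k·t_k, so r_k = a·s_k + b·t_k at every step:
  q = 2: r = 66, s = 1 − 2·0 = 1, t = 0 − 2·1 = -2  (check: 796·1 + 365·(-2) = 66)
  q = 5: r = 35, s = 0 − 5·1 = -5, t = 1 − 5·(-2) = 11  (check: 796·(-5) + 365·11 = 35)
  q = 1: r = 31, s = 1 − 1·(-5) = 6, t = -2 − 1·11 = -13  (check: 796·6 + 365·(-13) = 31)
  q = 1: r = 4, s = -5 − 1·6 = -11, t = 11 − 1·(-13) = 24  (check: 796·(-11) + 365·24 = 4)
  q = 7: r = 3, s = 6 − 7·(-11) = 83, t = -13 − 7·24 = -181  (check: 796·83 + 365·(-181) = 3)
  q = 1: r = 1, s = -11 − 1·83 = -94, t = 24 − 1·(-181) = 205  (check: 796·(-94) + 365·205 = 1)
The row with r = 1 (the gcd) gives the Bezout coefficients s = -94, t = 205.
Result: 796 · (-94) + 365 · (205) = 1.

gcd(796, 365) = 1; s = -94, t = 205 (check: 796·(-94) + 365·205 = 1).


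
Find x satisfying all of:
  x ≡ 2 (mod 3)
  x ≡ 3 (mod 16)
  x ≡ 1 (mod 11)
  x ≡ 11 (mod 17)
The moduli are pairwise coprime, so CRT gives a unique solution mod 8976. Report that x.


Product of moduli M = 3 · 16 · 11 · 17 = 8976.
Merge one congruence at a time:
  Start: x ≡ 2 (mod 3).
  Combine with x ≡ 3 (mod 16); new modulus lcm = 48.
    Write x = 2 + 3·t and substitute into x ≡ 3 (mod 16): 3·t ≡ 3 − 2 = 1 (mod 16).
    The inverse of 3 mod 16 is 11 (since 3·11 = 33 = 2·16 + 1), so t ≡ 11·1 = 11 ≡ 11 (mod 16).
    Then x = 2 + 3·11 = 35, valid modulo lcm(3, 16) = 48: x ≡ 35 (mod 48).
  Combine with x ≡ 1 (mod 11); new modulus lcm = 528.
    Write x = 35 + 48·t and substitute into x ≡ 1 (mod 11): 48·t ≡ 1 − 35 = -34 (mod 11).
    Reduce coefficients mod 11: 4·t ≡ 10 (mod 11).
    The inverse of 4 mod 11 is 3 (since 4·3 = 12 = 1·11 + 1), so t ≡ 3·10 = 30 ≡ 8 (mod 11).
    Then x = 35 + 48·8 = 419, valid modulo lcm(48, 11) = 528: x ≡ 419 (mod 528).
  Combine with x ≡ 11 (mod 17); new modulus lcm = 8976.
    Write x = 419 + 528·t and substitute into x ≡ 11 (mod 17): 528·t ≡ 11 − 419 = -408 (mod 17).
    Reduce coefficients mod 17: 1·t ≡ 0 (mod 17).
    So t ≡ 0 (mod 17).
    Then x = 419 + 528·0 = 419, valid modulo lcm(528, 17) = 8976: x ≡ 419 (mod 8976).
Verify against each original: 419 mod 3 = 2, 419 mod 16 = 3, 419 mod 11 = 1, 419 mod 17 = 11.

x ≡ 419 (mod 8976).


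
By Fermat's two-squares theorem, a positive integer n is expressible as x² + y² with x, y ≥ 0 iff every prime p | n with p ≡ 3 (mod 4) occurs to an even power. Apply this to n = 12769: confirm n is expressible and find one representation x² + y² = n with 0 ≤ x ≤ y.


Step 1: Factor n = 12769 = 113^2.
Step 2: Check the mod-4 condition on each prime factor: 113 ≡ 1 (mod 4), exponent 2.
All primes ≡ 3 (mod 4) appear to even exponent (or don't appear), so by the two-squares theorem n IS expressible as a sum of two squares.
Step 3: Build a representation. Here n = 113 · 113 is a product of primes ≡ 1 (mod 4). Each prime p ≡ 1 (mod 4) is itself a sum of two squares; find a² by testing p − a² for a perfect square:
  113: 113 − 1² = 112, 113 − 2² = 109, 113 − 3² = 104, 113 − 4² = 97, 113 − 5² = 88, 113 − 6² = 77, 113 − 7² = 64 = 8² ⇒ 113 = 7² + 8².
  Combine using the Brahmagupta–Fibonacci identity (a² + b²)(c² + d²) = (ac − bd)² + (ad + bc)² = (ac + bd)² + (ad − bc)²:
  113 · 113 = 12769: from (7² + 8²)(7² + 8²), take (7·7 − 8·8, 7·8 + 8·7) = (49 − 64, 56 + 56) = (-15, 112); dropping signs (only squares matter) gives (15, 112); check 15² + 112² = 225 + 12544 = 12769 ✓.
Step 4: Order so x ≤ y and verify: 15² + 112² = 225 + 12544 = 12769 = n. ✓

n = 12769 = 15² + 112² (one valid representation with x ≤ y).


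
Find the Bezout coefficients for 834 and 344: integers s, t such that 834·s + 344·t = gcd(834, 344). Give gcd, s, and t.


Euclidean algorithm on (834, 344) — divide until remainder is 0:
  834 = 2 · 344 + 146
  344 = 2 · 146 + 52
  146 = 2 · 52 + 42
  52 = 1 · 42 + 10
  42 = 4 · 10 + 2
  10 = 5 · 2 + 0
gcd(834, 344) = 2.
Track Bezout coefficients alongside the remainders: start with r₀ = 834 = a·1 + b·0 (s = 1, t = 0) and r₁ = 344 = a·0 + b·1 (s = 0, t = 1); each new remainder r_{k+1} = r_{k-1} − q_k·r_k inherits s_{k+1} = s_{k-1} − q_k·s_k, t_{k+1} = t_{k-1} − q_k·t_k, so r_k = a·s_k + b·t_k at every step:
  q = 2: r = 146, s = 1 − 2·0 = 1, t = 0 − 2·1 = -2  (check: 834·1 + 344·(-2) = 146)
  q = 2: r = 52, s = 0 − 2·1 = -2, t = 1 − 2·(-2) = 5  (check: 834·(-2) + 344·5 = 52)
  q = 2: r = 42, s = 1 − 2·(-2) = 5, t = -2 − 2·5 = -12  (check: 834·5 + 344·(-12) = 42)
  q = 1: r = 10, s = -2 − 1·5 = -7, t = 5 − 1·(-12) = 17  (check: 834·(-7) + 344·17 = 10)
  q = 4: r = 2, s = 5 − 4·(-7) = 33, t = -12 − 4·17 = -80  (check: 834·33 + 344·(-80) = 2)
The row with r = 2 (the gcd) gives the Bezout coefficients s = 33, t = -80.
Result: 834 · (33) + 344 · (-80) = 2.

gcd(834, 344) = 2; s = 33, t = -80 (check: 834·33 + 344·(-80) = 2).


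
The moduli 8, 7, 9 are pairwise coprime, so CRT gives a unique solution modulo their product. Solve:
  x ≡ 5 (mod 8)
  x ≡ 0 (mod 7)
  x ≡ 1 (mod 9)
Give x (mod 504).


Moduli 8, 7, 9 are pairwise coprime; by CRT there is a unique solution modulo M = 8 · 7 · 9 = 504.
Solve pairwise, accumulating the modulus:
  Start with x ≡ 5 (mod 8).
  Combine with x ≡ 0 (mod 7): since gcd(8, 7) = 1, we get a unique residue mod 56.
    Write x = 5 + 8·t and substitute into x ≡ 0 (mod 7): 8·t ≡ 0 − 5 = -5 (mod 7).
    Reduce coefficients mod 7: 1·t ≡ 2 (mod 7).
    So t ≡ 2 (mod 7).
    Then x = 5 + 8·2 = 21, valid modulo lcm(8, 7) = 56: x ≡ 21 (mod 56).
  Combine with x ≡ 1 (mod 9): since gcd(56, 9) = 1, we get a unique residue mod 504.
    Write x = 21 + 56·t and substitute into x ≡ 1 (mod 9): 56·t ≡ 1 − 21 = -20 (mod 9).
    Reduce coefficients mod 9: 2·t ≡ 7 (mod 9).
    The inverse of 2 mod 9 is 5 (since 2·5 = 10 = 1·9 + 1), so t ≡ 5·7 = 35 ≡ 8 (mod 9).
    Then x = 21 + 56·8 = 469, valid modulo lcm(56, 9) = 504: x ≡ 469 (mod 504).
Verify: 469 mod 8 = 5 ✓, 469 mod 7 = 0 ✓, 469 mod 9 = 1 ✓.

x ≡ 469 (mod 504).


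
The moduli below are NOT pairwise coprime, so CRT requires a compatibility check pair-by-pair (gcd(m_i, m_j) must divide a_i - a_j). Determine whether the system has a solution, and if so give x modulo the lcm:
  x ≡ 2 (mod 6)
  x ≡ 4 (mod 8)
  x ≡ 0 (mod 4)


Moduli 6, 8, 4 are not pairwise coprime, so CRT works modulo lcm(m_i) when all pairwise compatibility conditions hold.
Pairwise compatibility: gcd(m_i, m_j) must divide a_i - a_j for every pair.
Merge one congruence at a time:
  Start: x ≡ 2 (mod 6).
  Combine with x ≡ 4 (mod 8): gcd(6, 8) = 2; 4 - 2 = 2, which IS divisible by 2, so compatible.
    Write x = 2 + 6·t and substitute into x ≡ 4 (mod 8): 6·t ≡ 4 − 2 = 2 (mod 8).
    Divide the congruence (and modulus) by g = 2: 3·t ≡ 1 (mod 4).
    The inverse of 3 mod 4 is 3 (since 3·3 = 9 = 2·4 + 1), so t ≡ 3·1 = 3 ≡ 3 (mod 4).
    Then x = 2 + 6·3 = 20, valid modulo lcm(6, 8) = 24: x ≡ 20 (mod 24).
  Combine with x ≡ 0 (mod 4): gcd(24, 4) = 4; 0 - 20 = -20, which IS divisible by 4, so compatible.
    Write x = 20 + 24·t and substitute into x ≡ 0 (mod 4): 24·t ≡ 0 − 20 = -20 (mod 4).
    Divide the congruence (and modulus) by g = 4: 6·t ≡ -5 (mod 1).
    Modulo 1 every t works; take t = 0.
    Then x = 20 + 24·0 = 20, valid modulo lcm(24, 4) = 24: x ≡ 20 (mod 24).
Verify: 20 mod 6 = 2, 20 mod 8 = 4, 20 mod 4 = 0.

x ≡ 20 (mod 24).


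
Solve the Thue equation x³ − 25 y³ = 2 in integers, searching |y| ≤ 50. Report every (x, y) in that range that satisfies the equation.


The equation is x³ - 25y³ = 2. For fixed y, x³ = 25·y³ + 2, so a solution requires the RHS to be a perfect cube.
Strategy: iterate y from -50 to 50, compute RHS = 25·y³ + 2, and check whether it is a (positive or negative) perfect cube.
Check small values of y:
  y = 0: RHS = 2 is not a perfect cube.
  y = 1: RHS = 27 = (3)³ ⇒ x = 3 works.
  y = -1: RHS = -23 is not a perfect cube.
  y = 2: RHS = 202 is not a perfect cube.
  y = -2: RHS = -198 is not a perfect cube.
  y = 3: RHS = 677 is not a perfect cube.
  y = -3: RHS = -673 is not a perfect cube.
Continuing the search up to |y| = 50 finds no further solutions beyond those listed.
Collected solutions: (3, 1).

Solutions (with |y| ≤ 50): (3, 1).


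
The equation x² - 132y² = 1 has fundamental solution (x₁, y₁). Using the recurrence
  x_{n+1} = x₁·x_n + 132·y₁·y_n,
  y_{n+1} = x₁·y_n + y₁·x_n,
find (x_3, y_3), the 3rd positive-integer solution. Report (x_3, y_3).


Step 1: Find the fundamental solution (x₁, y₁) of x² - 132y² = 1.
  Expand √132 as a continued fraction. a₀ = ⌊√132⌋ = 11; iterate m_{k+1} = d_k·a_k − m_k, d_{k+1} = (132 − m_{k+1}²)/d_k, a_{k+1} = ⌊(a₀ + m_{k+1})/d_{k+1}⌋ (starting m₀ = 0, d₀ = 1), with convergents p_k = a_k·p_{k-1} + p_{k-2}, q_k = a_k·q_{k-1} + q_{k-2} (p₋₁ = 1, q₋₁ = 0):
  k = 0: a₀ = 11; p₀/q₀ = 11/1; p₀² − 132·q₀² = 121 − 132 = -11.
  k = 1: m = 11, d = 11, a = ⌊(11 + 11)/11⌋ = 2; p/q = (2·11 + 1)/(2·1 + 0) = 23/2; p² − 132·q² = 529 − 528 = 1.
  The first convergent with p² − 132·q² = 1 gives the fundamental solution (x₁, y₁) = (23, 2).
Step 2: Apply the recurrence (x_{n+1}, y_{n+1}) = (x₁x_n + 132y₁y_n, x₁y_n + y₁x_n) repeatedly.
  From (x_1, y_1) = (23, 2): x_2 = 23·23 + 132·2·2 = 1057; y_2 = 23·2 + 2·23 = 92.
  From (x_2, y_2) = (1057, 92): x_3 = 23·1057 + 132·2·92 = 48599; y_3 = 23·92 + 2·1057 = 4230.
Step 3: Verify x_3² - 132·y_3² = 2361862801 - 2361862800 = 1 (should be 1). ✓

(x_1, y_1) = (23, 2); (x_3, y_3) = (48599, 4230).


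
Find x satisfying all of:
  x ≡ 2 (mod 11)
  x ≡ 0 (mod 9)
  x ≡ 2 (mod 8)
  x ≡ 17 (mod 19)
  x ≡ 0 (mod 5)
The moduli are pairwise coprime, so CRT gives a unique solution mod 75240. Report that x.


Product of moduli M = 11 · 9 · 8 · 19 · 5 = 75240.
Merge one congruence at a time:
  Start: x ≡ 2 (mod 11).
  Combine with x ≡ 0 (mod 9); new modulus lcm = 99.
    Write x = 2 + 11·t and substitute into x ≡ 0 (mod 9): 11·t ≡ 0 − 2 = -2 (mod 9).
    Reduce coefficients mod 9: 2·t ≡ 7 (mod 9).
    The inverse of 2 mod 9 is 5 (since 2·5 = 10 = 1·9 + 1), so t ≡ 5·7 = 35 ≡ 8 (mod 9).
    Then x = 2 + 11·8 = 90, valid modulo lcm(11, 9) = 99: x ≡ 90 (mod 99).
  Combine with x ≡ 2 (mod 8); new modulus lcm = 792.
    Write x = 90 + 99·t and substitute into x ≡ 2 (mod 8): 99·t ≡ 2 − 90 = -88 (mod 8).
    Reduce coefficients mod 8: 3·t ≡ 0 (mod 8).
    The inverse of 3 mod 8 is 3 (since 3·3 = 9 = 1·8 + 1), so t ≡ 3·0 = 0 ≡ 0 (mod 8).
    Then x = 90 + 99·0 = 90, valid modulo lcm(99, 8) = 792: x ≡ 90 (mod 792).
  Combine with x ≡ 17 (mod 19); new modulus lcm = 15048.
    Write x = 90 + 792·t and substitute into x ≡ 17 (mod 19): 792·t ≡ 17 − 90 = -73 (mod 19).
    Reduce coefficients mod 19: 13·t ≡ 3 (mod 19).
    The inverse of 13 mod 19 is 3 (since 13·3 = 39 = 2·19 + 1), so t ≡ 3·3 = 9 ≡ 9 (mod 19).
    Then x = 90 + 792·9 = 7218, valid modulo lcm(792, 19) = 15048: x ≡ 7218 (mod 15048).
  Combine with x ≡ 0 (mod 5); new modulus lcm = 75240.
    Write x = 7218 + 15048·t and substitute into x ≡ 0 (mod 5): 15048·t ≡ 0 − 7218 = -7218 (mod 5).
    Reduce coefficients mod 5: 3·t ≡ 2 (mod 5).
    The inverse of 3 mod 5 is 2 (since 3·2 = 6 = 1·5 + 1), so t ≡ 2·2 = 4 ≡ 4 (mod 5).
    Then x = 7218 + 15048·4 = 67410, valid modulo lcm(15048, 5) = 75240: x ≡ 67410 (mod 75240).
Verify against each original: 67410 mod 11 = 2, 67410 mod 9 = 0, 67410 mod 8 = 2, 67410 mod 19 = 17, 67410 mod 5 = 0.

x ≡ 67410 (mod 75240).


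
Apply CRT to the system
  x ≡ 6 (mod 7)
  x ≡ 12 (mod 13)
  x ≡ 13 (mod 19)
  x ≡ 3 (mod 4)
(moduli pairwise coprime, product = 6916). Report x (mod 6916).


Product of moduli M = 7 · 13 · 19 · 4 = 6916.
Merge one congruence at a time:
  Start: x ≡ 6 (mod 7).
  Combine with x ≡ 12 (mod 13); new modulus lcm = 91.
    Write x = 6 + 7·t and substitute into x ≡ 12 (mod 13): 7·t ≡ 12 − 6 = 6 (mod 13).
    The inverse of 7 mod 13 is 2 (since 7·2 = 14 = 1·13 + 1), so t ≡ 2·6 = 12 ≡ 12 (mod 13).
    Then x = 6 + 7·12 = 90, valid modulo lcm(7, 13) = 91: x ≡ 90 (mod 91).
  Combine with x ≡ 13 (mod 19); new modulus lcm = 1729.
    Write x = 90 + 91·t and substitute into x ≡ 13 (mod 19): 91·t ≡ 13 − 90 = -77 (mod 19).
    Reduce coefficients mod 19: 15·t ≡ 18 (mod 19).
    The inverse of 15 mod 19 is 14 (since 15·14 = 210 = 11·19 + 1), so t ≡ 14·18 = 252 ≡ 5 (mod 19).
    Then x = 90 + 91·5 = 545, valid modulo lcm(91, 19) = 1729: x ≡ 545 (mod 1729).
  Combine with x ≡ 3 (mod 4); new modulus lcm = 6916.
    Write x = 545 + 1729·t and substitute into x ≡ 3 (mod 4): 1729·t ≡ 3 − 545 = -542 (mod 4).
    Reduce coefficients mod 4: 1·t ≡ 2 (mod 4).
    So t ≡ 2 (mod 4).
    Then x = 545 + 1729·2 = 4003, valid modulo lcm(1729, 4) = 6916: x ≡ 4003 (mod 6916).
Verify against each original: 4003 mod 7 = 6, 4003 mod 13 = 12, 4003 mod 19 = 13, 4003 mod 4 = 3.

x ≡ 4003 (mod 6916).


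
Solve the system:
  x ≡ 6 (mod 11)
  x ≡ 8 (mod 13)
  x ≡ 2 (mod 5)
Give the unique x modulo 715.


Moduli 11, 13, 5 are pairwise coprime; by CRT there is a unique solution modulo M = 11 · 13 · 5 = 715.
Solve pairwise, accumulating the modulus:
  Start with x ≡ 6 (mod 11).
  Combine with x ≡ 8 (mod 13): since gcd(11, 13) = 1, we get a unique residue mod 143.
    Write x = 6 + 11·t and substitute into x ≡ 8 (mod 13): 11·t ≡ 8 − 6 = 2 (mod 13).
    The inverse of 11 mod 13 is 6 (since 11·6 = 66 = 5·13 + 1), so t ≡ 6·2 = 12 ≡ 12 (mod 13).
    Then x = 6 + 11·12 = 138, valid modulo lcm(11, 13) = 143: x ≡ 138 (mod 143).
  Combine with x ≡ 2 (mod 5): since gcd(143, 5) = 1, we get a unique residue mod 715.
    Write x = 138 + 143·t and substitute into x ≡ 2 (mod 5): 143·t ≡ 2 − 138 = -136 (mod 5).
    Reduce coefficients mod 5: 3·t ≡ 4 (mod 5).
    The inverse of 3 mod 5 is 2 (since 3·2 = 6 = 1·5 + 1), so t ≡ 2·4 = 8 ≡ 3 (mod 5).
    Then x = 138 + 143·3 = 567, valid modulo lcm(143, 5) = 715: x ≡ 567 (mod 715).
Verify: 567 mod 11 = 6 ✓, 567 mod 13 = 8 ✓, 567 mod 5 = 2 ✓.

x ≡ 567 (mod 715).


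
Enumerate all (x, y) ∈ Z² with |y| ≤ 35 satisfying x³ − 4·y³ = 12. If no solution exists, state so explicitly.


The equation is x³ - 4y³ = 12. For fixed y, x³ = 4·y³ + 12, so a solution requires the RHS to be a perfect cube.
Strategy: iterate y from -35 to 35, compute RHS = 4·y³ + 12, and check whether it is a (positive or negative) perfect cube.
Check small values of y:
  y = 0: RHS = 12 is not a perfect cube.
  y = 1: RHS = 16 is not a perfect cube.
  y = -1: RHS = 8 = (2)³ ⇒ x = 2 works.
  y = 2: RHS = 44 is not a perfect cube.
  y = -2: RHS = -20 is not a perfect cube.
  y = 3: RHS = 120 is not a perfect cube.
  y = -3: RHS = -96 is not a perfect cube.
Continuing, at y = 5: RHS = 512 = (8)³ ⇒ x = 8 works.
Searching the remaining y in |y| ≤ 35 finds no further solutions.
Collected solutions: (2, -1), (8, 5).

Solutions (with |y| ≤ 35): (2, -1), (8, 5).


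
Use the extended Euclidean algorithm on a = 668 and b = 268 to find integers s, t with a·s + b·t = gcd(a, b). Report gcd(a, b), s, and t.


Euclidean algorithm on (668, 268) — divide until remainder is 0:
  668 = 2 · 268 + 132
  268 = 2 · 132 + 4
  132 = 33 · 4 + 0
gcd(668, 268) = 4.
Track Bezout coefficients alongside the remainders: start with r₀ = 668 = a·1 + b·0 (s = 1, t = 0) and r₁ = 268 = a·0 + b·1 (s = 0, t = 1); each new remainder r_{k+1} = r_{k-1} − q_k·r_k inherits s_{k+1} = s_{k-1} − q_k·s_k, t_{k+1} = t_{k-1} − q_k·t_k, so r_k = a·s_k + b·t_k at every step:
  q = 2: r = 132, s = 1 − 2·0 = 1, t = 0 − 2·1 = -2  (check: 668·1 + 268·(-2) = 132)
  q = 2: r = 4, s = 0 − 2·1 = -2, t = 1 − 2·(-2) = 5  (check: 668·(-2) + 268·5 = 4)
The row with r = 4 (the gcd) gives the Bezout coefficients s = -2, t = 5.
Result: 668 · (-2) + 268 · (5) = 4.

gcd(668, 268) = 4; s = -2, t = 5 (check: 668·(-2) + 268·5 = 4).


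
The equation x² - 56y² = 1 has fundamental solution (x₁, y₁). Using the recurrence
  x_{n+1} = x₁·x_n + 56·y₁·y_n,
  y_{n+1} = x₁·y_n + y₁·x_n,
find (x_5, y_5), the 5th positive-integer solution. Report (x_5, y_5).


Step 1: Find the fundamental solution (x₁, y₁) of x² - 56y² = 1.
  Expand √56 as a continued fraction. a₀ = ⌊√56⌋ = 7; iterate m_{k+1} = d_k·a_k − m_k, d_{k+1} = (56 − m_{k+1}²)/d_k, a_{k+1} = ⌊(a₀ + m_{k+1})/d_{k+1}⌋ (starting m₀ = 0, d₀ = 1), with convergents p_k = a_k·p_{k-1} + p_{k-2}, q_k = a_k·q_{k-1} + q_{k-2} (p₋₁ = 1, q₋₁ = 0):
  k = 0: a₀ = 7; p₀/q₀ = 7/1; p₀² − 56·q₀² = 49 − 56 = -7.
  k = 1: m = 7, d = 7, a = ⌊(7 + 7)/7⌋ = 2; p/q = (2·7 + 1)/(2·1 + 0) = 15/2; p² − 56·q² = 225 − 224 = 1.
  The first convergent with p² − 56·q² = 1 gives the fundamental solution (x₁, y₁) = (15, 2).
Step 2: Apply the recurrence (x_{n+1}, y_{n+1}) = (x₁x_n + 56y₁y_n, x₁y_n + y₁x_n) repeatedly.
  From (x_1, y_1) = (15, 2): x_2 = 15·15 + 56·2·2 = 449; y_2 = 15·2 + 2·15 = 60.
  From (x_2, y_2) = (449, 60): x_3 = 15·449 + 56·2·60 = 13455; y_3 = 15·60 + 2·449 = 1798.
  From (x_3, y_3) = (13455, 1798): x_4 = 15·13455 + 56·2·1798 = 403201; y_4 = 15·1798 + 2·13455 = 53880.
  From (x_4, y_4) = (403201, 53880): x_5 = 15·403201 + 56·2·53880 = 12082575; y_5 = 15·53880 + 2·403201 = 1614602.
Step 3: Verify x_5² - 56·y_5² = 145988618630625 - 145988618630624 = 1 (should be 1). ✓

(x_1, y_1) = (15, 2); (x_5, y_5) = (12082575, 1614602).


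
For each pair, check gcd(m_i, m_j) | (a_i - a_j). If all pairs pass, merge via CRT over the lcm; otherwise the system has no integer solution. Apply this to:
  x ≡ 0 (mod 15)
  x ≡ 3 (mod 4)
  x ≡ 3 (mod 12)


Moduli 15, 4, 12 are not pairwise coprime, so CRT works modulo lcm(m_i) when all pairwise compatibility conditions hold.
Pairwise compatibility: gcd(m_i, m_j) must divide a_i - a_j for every pair.
Merge one congruence at a time:
  Start: x ≡ 0 (mod 15).
  Combine with x ≡ 3 (mod 4): gcd(15, 4) = 1; 3 - 0 = 3, which IS divisible by 1, so compatible.
    Write x = 0 + 15·t and substitute into x ≡ 3 (mod 4): 15·t ≡ 3 − 0 = 3 (mod 4).
    Reduce coefficients mod 4: 3·t ≡ 3 (mod 4).
    The inverse of 3 mod 4 is 3 (since 3·3 = 9 = 2·4 + 1), so t ≡ 3·3 = 9 ≡ 1 (mod 4).
    Then x = 0 + 15·1 = 15, valid modulo lcm(15, 4) = 60: x ≡ 15 (mod 60).
  Combine with x ≡ 3 (mod 12): gcd(60, 12) = 12; 3 - 15 = -12, which IS divisible by 12, so compatible.
    Write x = 15 + 60·t and substitute into x ≡ 3 (mod 12): 60·t ≡ 3 − 15 = -12 (mod 12).
    Divide the congruence (and modulus) by g = 12: 5·t ≡ -1 (mod 1).
    Modulo 1 every t works; take t = 0.
    Then x = 15 + 60·0 = 15, valid modulo lcm(60, 12) = 60: x ≡ 15 (mod 60).
Verify: 15 mod 15 = 0, 15 mod 4 = 3, 15 mod 12 = 3.

x ≡ 15 (mod 60).


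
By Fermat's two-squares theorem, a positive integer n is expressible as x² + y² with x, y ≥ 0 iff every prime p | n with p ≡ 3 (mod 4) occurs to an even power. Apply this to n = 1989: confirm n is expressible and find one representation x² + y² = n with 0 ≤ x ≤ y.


Step 1: Factor n = 1989 = 3^2 · 13 · 17.
Step 2: Check the mod-4 condition on each prime factor: 3 ≡ 3 (mod 4), exponent 2 (must be even); 13 ≡ 1 (mod 4), exponent 1; 17 ≡ 1 (mod 4), exponent 1.
All primes ≡ 3 (mod 4) appear to even exponent (or don't appear), so by the two-squares theorem n IS expressible as a sum of two squares.
Step 3: Build a representation. Group n = k² · m with k = 3 and m = 13 · 17 = 221 (a product of primes ≡ 1 (mod 4)); a representation of m scales to one of n via (k·x)² + (k·y)² = k²(x² + y²). Each prime p ≡ 1 (mod 4) is itself a sum of two squares; find a² by testing p − a² for a perfect square:
  13: 13 − 1² = 12, 13 − 2² = 9 = 3² ⇒ 13 = 2² + 3².
  17: 17 − 1² = 16 = 4² ⇒ 17 = 1² + 4².
  Combine using the Brahmagupta–Fibonacci identity (a² + b²)(c² + d²) = (ac − bd)² + (ad + bc)² = (ac + bd)² + (ad − bc)²:
  13 · 17 = 221: from (2² + 3²)(1² + 4²), take (2·1 − 3·4, 2·4 + 3·1) = (2 − 12, 8 + 3) = (-10, 11); dropping signs (only squares matter) gives (10, 11); check 10² + 11² = 100 + 121 = 221 ✓.
  Scale by k = 3: (3·10, 3·11) = (30, 33).
Step 4: Order so x ≤ y and verify: 30² + 33² = 900 + 1089 = 1989 = n. ✓

n = 1989 = 30² + 33² (one valid representation with x ≤ y).
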